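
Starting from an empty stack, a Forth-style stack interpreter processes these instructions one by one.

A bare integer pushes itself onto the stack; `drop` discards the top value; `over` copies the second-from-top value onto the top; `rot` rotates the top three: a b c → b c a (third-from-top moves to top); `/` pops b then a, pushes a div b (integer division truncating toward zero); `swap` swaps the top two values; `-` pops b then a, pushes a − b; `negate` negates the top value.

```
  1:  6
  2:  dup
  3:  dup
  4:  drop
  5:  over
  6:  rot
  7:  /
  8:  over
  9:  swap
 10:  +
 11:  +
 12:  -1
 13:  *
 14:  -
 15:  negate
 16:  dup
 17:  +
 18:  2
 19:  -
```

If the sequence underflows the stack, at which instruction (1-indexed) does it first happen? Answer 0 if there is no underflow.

6    : [6]
dup  : [6, 6]
dup  : [6, 6, 6]
drop : [6, 6]
over : [6, 6, 6]
rot  : [6, 6, 6]
/    : [6, 1]
over : [6, 1, 6]
swap : [6, 6, 1]
+    : [6, 7]
+    : [13]
-1   : [13, -1]
*    : [-13]
-  — needs 2 operands, stack has 1 → underflow

14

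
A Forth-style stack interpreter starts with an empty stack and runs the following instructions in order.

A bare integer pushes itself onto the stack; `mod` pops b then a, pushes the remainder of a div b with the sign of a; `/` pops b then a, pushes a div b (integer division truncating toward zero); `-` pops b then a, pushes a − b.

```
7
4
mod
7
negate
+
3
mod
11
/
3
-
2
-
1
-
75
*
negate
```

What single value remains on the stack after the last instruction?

450

7      : [7]
4      : [7, 4]
mod    : [3]
7      : [3, 7]
negate : [3, -7]
+      : [-4]
3      : [-4, 3]
mod    : [-1]
11     : [-1, 11]
/      : [0]
3      : [0, 3]
-      : [-3]
2      : [-3, 2]
-      : [-5]
1      : [-5, 1]
-      : [-6]
75     : [-6, 75]
*      : [-450]
negate : [450]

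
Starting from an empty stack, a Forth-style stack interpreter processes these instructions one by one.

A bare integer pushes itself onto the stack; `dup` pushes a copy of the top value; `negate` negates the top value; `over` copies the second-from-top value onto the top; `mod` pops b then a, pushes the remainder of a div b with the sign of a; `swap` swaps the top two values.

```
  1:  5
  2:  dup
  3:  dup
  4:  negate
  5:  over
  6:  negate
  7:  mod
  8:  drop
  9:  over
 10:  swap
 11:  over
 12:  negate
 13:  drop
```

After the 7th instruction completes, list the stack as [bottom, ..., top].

5       5
dup     5 5
dup     5 5 5
negate  5 5 -5
over    5 5 -5 5
negate  5 5 -5 -5
mod     5 5 0

[5, 5, 0]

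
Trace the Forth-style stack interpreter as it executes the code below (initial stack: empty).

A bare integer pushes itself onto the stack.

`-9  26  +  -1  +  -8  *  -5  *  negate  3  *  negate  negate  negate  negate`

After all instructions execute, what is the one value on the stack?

-1920

-9     : -9
26     : -9 26
+      : 17
-1     : 17 -1
+      : 16
-8     : 16 -8
*      : -128
-5     : -128 -5
*      : 640
negate : -640
3      : -640 3
*      : -1920
negate : 1920
negate : -1920
negate : 1920
negate : -1920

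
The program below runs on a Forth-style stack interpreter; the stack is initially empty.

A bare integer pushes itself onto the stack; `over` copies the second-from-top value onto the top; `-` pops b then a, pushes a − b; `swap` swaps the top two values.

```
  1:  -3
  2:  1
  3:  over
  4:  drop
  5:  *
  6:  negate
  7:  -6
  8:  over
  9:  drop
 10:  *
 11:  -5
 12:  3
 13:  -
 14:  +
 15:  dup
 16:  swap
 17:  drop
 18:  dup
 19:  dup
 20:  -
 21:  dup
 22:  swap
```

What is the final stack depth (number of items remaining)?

-3     -> -3
1      -> -3 1
over   -> -3 1 -3
drop   -> -3 1
*      -> -3
negate -> 3
-6     -> 3 -6
over   -> 3 -6 3
drop   -> 3 -6
*      -> -18
-5     -> -18 -5
3      -> -18 -5 3
-      -> -18 -8
+      -> -26
dup    -> -26 -26
swap   -> -26 -26
drop   -> -26
dup    -> -26 -26
dup    -> -26 -26 -26
-      -> -26 0
dup    -> -26 0 0
swap   -> -26 0 0

3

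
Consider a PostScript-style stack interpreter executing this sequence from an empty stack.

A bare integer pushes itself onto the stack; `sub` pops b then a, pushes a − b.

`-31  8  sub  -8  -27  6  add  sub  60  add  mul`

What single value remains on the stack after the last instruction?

-31  [-31]
8    [-31, 8]
sub  [-39]
-8   [-39, -8]
-27  [-39, -8, -27]
6    [-39, -8, -27, 6]
add  [-39, -8, -21]
sub  [-39, 13]
60   [-39, 13, 60]
add  [-39, 73]
mul  [-2847]

-2847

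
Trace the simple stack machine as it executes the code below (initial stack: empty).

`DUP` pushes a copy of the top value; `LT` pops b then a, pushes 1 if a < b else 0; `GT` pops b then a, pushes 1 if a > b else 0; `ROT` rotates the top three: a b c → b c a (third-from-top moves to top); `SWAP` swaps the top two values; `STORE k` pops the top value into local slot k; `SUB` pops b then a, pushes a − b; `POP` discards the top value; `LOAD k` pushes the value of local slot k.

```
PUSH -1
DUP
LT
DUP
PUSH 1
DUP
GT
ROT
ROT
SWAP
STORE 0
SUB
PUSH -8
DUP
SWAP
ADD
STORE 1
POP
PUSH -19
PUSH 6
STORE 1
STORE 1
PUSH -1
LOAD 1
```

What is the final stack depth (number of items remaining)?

PUSH -1  -> -1
DUP      -> -1 -1
LT       -> 0
DUP      -> 0 0
PUSH 1   -> 0 0 1
DUP      -> 0 0 1 1
GT       -> 0 0 0
ROT      -> 0 0 0
ROT      -> 0 0 0
SWAP     -> 0 0 0
STORE 0  -> 0 0
SUB      -> 0
PUSH -8  -> 0 -8
DUP      -> 0 -8 -8
SWAP     -> 0 -8 -8
ADD      -> 0 -16
STORE 1  -> 0
POP      -> (empty)
PUSH -19 -> -19
PUSH 6   -> -19 6
STORE 1  -> -19
STORE 1  -> (empty)
PUSH -1  -> -1
LOAD 1   -> -1 -19

2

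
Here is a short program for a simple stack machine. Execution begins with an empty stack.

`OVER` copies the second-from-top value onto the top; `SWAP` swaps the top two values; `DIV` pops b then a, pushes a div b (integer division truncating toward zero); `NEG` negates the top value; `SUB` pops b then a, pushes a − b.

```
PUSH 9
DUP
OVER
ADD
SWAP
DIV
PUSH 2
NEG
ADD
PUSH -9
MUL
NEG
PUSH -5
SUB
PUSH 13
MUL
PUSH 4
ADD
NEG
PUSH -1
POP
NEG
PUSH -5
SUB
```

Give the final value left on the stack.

PUSH 9  -> [9]
DUP     -> [9, 9]
OVER    -> [9, 9, 9]
ADD     -> [9, 18]
SWAP    -> [18, 9]
DIV     -> [2]
PUSH 2  -> [2, 2]
NEG     -> [2, -2]
ADD     -> [0]
PUSH -9 -> [0, -9]
MUL     -> [0]
NEG     -> [0]
PUSH -5 -> [0, -5]
SUB     -> [5]
PUSH 13 -> [5, 13]
MUL     -> [65]
PUSH 4  -> [65, 4]
ADD     -> [69]
NEG     -> [-69]
PUSH -1 -> [-69, -1]
POP     -> [-69]
NEG     -> [69]
PUSH -5 -> [69, -5]
SUB     -> [74]

74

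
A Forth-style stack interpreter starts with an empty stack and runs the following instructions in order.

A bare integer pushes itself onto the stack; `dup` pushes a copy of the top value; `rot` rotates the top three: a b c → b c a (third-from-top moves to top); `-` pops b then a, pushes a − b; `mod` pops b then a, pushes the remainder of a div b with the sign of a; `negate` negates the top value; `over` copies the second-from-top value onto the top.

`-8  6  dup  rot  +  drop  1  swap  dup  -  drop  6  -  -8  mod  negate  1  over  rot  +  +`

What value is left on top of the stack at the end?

-8     : [-8]
6      : [-8, 6]
dup    : [-8, 6, 6]
rot    : [6, 6, -8]
+      : [6, -2]
drop   : [6]
1      : [6, 1]
swap   : [1, 6]
dup    : [1, 6, 6]
-      : [1, 0]
drop   : [1]
6      : [1, 6]
-      : [-5]
-8     : [-5, -8]
mod    : [-5]
negate : [5]
1      : [5, 1]
over   : [5, 1, 5]
rot    : [1, 5, 5]
+      : [1, 10]
+      : [11]

11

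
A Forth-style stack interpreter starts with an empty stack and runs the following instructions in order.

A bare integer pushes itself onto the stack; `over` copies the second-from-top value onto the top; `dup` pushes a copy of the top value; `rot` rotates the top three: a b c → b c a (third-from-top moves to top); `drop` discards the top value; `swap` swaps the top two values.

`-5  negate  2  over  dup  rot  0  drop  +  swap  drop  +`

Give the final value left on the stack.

-5     -> [-5]
negate -> [5]
2      -> [5, 2]
over   -> [5, 2, 5]
dup    -> [5, 2, 5, 5]
rot    -> [5, 5, 5, 2]
0      -> [5, 5, 5, 2, 0]
drop   -> [5, 5, 5, 2]
+      -> [5, 5, 7]
swap   -> [5, 7, 5]
drop   -> [5, 7]
+      -> [12]

12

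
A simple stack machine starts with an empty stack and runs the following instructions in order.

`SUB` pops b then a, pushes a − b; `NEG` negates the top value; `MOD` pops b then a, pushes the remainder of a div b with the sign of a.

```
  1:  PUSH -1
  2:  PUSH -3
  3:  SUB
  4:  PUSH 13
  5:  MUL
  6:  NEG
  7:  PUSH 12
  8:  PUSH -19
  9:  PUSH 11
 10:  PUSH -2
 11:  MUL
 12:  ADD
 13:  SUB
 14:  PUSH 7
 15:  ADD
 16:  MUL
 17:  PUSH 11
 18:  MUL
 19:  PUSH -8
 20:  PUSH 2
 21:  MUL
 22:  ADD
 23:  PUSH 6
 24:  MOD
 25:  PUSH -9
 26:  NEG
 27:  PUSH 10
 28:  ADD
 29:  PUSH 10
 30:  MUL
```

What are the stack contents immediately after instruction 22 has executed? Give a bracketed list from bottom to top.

PUSH -1  → -1
PUSH -3  → -1 -3
SUB      → 2
PUSH 13  → 2 13
MUL      → 26
NEG      → -26
PUSH 12  → -26 12
PUSH -19 → -26 12 -19
PUSH 11  → -26 12 -19 11
PUSH -2  → -26 12 -19 11 -2
MUL      → -26 12 -19 -22
ADD      → -26 12 -41
SUB      → -26 53
PUSH 7   → -26 53 7
ADD      → -26 60
MUL      → -1560
PUSH 11  → -1560 11
MUL      → -17160
PUSH -8  → -17160 -8
PUSH 2   → -17160 -8 2
MUL      → -17160 -16
ADD      → -17176

[-17176]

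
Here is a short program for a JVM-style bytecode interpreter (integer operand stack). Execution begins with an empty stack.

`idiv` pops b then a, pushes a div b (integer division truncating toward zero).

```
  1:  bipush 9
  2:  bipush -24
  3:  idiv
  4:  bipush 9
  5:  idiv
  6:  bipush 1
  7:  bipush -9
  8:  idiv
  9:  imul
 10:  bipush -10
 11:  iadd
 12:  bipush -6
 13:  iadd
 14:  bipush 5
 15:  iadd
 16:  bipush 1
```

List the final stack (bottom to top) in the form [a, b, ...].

[-11, 1]

bipush 9   -> [9]
bipush -24 -> [9, -24]
idiv       -> [0]
bipush 9   -> [0, 9]
idiv       -> [0]
bipush 1   -> [0, 1]
bipush -9  -> [0, 1, -9]
idiv       -> [0, 0]
imul       -> [0]
bipush -10 -> [0, -10]
iadd       -> [-10]
bipush -6  -> [-10, -6]
iadd       -> [-16]
bipush 5   -> [-16, 5]
iadd       -> [-11]
bipush 1   -> [-11, 1]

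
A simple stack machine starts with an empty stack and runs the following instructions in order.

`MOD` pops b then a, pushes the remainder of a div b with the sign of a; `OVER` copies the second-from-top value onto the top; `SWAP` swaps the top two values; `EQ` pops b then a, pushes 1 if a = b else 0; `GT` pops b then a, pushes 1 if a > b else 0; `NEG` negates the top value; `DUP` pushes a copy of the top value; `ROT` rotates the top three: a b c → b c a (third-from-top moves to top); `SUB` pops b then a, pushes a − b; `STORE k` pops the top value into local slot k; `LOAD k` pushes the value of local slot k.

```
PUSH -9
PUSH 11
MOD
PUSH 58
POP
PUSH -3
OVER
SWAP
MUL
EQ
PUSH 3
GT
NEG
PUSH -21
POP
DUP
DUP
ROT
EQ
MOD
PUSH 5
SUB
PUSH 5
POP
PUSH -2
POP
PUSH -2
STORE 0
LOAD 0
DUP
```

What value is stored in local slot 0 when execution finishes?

-2

PUSH -9  → -9
PUSH 11  → -9 11
MOD      → -9
PUSH 58  → -9 58
POP      → -9
PUSH -3  → -9 -3
OVER     → -9 -3 -9
SWAP     → -9 -9 -3
MUL      → -9 27
EQ       → 0
PUSH 3   → 0 3
GT       → 0
NEG      → 0
PUSH -21 → 0 -21
POP      → 0
DUP      → 0 0
DUP      → 0 0 0
ROT      → 0 0 0
EQ       → 0 1
MOD      → 0
PUSH 5   → 0 5
SUB      → -5
PUSH 5   → -5 5
POP      → -5
PUSH -2  → -5 -2
POP      → -5
PUSH -2  → -5 -2
STORE 0  → -5
LOAD 0   → -5 -2
DUP      → -5 -2 -2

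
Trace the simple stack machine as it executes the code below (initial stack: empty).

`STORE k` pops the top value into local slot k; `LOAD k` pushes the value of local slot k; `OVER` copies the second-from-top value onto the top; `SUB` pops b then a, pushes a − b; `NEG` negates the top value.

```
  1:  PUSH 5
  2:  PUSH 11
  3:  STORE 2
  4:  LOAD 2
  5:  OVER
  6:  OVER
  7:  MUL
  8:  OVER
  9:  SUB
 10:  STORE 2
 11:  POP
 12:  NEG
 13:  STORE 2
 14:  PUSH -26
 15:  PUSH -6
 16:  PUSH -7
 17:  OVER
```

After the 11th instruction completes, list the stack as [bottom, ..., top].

[5]

PUSH 5  → 5
PUSH 11 → 5 11
STORE 2 → 5
LOAD 2  → 5 11
OVER    → 5 11 5
OVER    → 5 11 5 11
MUL     → 5 11 55
OVER    → 5 11 55 11
SUB     → 5 11 44
STORE 2 → 5 11
POP     → 5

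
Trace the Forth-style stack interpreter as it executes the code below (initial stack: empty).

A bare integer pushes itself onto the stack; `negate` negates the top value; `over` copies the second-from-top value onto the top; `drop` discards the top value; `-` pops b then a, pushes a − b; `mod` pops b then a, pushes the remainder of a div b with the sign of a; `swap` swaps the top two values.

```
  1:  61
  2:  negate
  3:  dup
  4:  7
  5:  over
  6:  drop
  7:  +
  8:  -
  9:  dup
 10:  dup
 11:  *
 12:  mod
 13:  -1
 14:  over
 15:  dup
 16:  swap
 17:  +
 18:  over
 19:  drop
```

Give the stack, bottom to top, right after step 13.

[-7, -1]

61     : 61
negate : -61
dup    : -61 -61
7      : -61 -61 7
over   : -61 -61 7 -61
drop   : -61 -61 7
+      : -61 -54
-      : -7
dup    : -7 -7
dup    : -7 -7 -7
*      : -7 49
mod    : -7
-1     : -7 -1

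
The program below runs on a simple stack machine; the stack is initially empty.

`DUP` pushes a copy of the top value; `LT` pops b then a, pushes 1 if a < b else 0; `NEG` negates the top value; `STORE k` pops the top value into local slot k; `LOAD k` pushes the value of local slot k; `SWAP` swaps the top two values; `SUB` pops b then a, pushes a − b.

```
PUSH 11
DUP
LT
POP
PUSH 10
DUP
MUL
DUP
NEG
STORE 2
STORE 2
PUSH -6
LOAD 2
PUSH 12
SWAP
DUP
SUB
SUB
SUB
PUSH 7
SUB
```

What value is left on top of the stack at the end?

PUSH 11  11
DUP      11 11
LT       0
POP      (empty)
PUSH 10  10
DUP      10 10
MUL      100
DUP      100 100
NEG      100 -100
STORE 2  100
STORE 2  (empty)
PUSH -6  -6
LOAD 2   -6 100
PUSH 12  -6 100 12
SWAP     -6 12 100
DUP      -6 12 100 100
SUB      -6 12 0
SUB      -6 12
SUB      -18
PUSH 7   -18 7
SUB      -25

-25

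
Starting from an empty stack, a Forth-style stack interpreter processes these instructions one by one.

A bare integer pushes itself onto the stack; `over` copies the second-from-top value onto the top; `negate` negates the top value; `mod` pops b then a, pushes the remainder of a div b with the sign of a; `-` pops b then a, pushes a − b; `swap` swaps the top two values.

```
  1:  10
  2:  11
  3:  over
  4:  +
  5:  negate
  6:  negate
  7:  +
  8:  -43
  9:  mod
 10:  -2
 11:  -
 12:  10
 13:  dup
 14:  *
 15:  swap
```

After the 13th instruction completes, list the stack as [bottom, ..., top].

[33, 10, 10]

10      10
11      10 11
over    10 11 10
+       10 21
negate  10 -21
negate  10 21
+       31
-43     31 -43
mod     31
-2      31 -2
-       33
10      33 10
dup     33 10 10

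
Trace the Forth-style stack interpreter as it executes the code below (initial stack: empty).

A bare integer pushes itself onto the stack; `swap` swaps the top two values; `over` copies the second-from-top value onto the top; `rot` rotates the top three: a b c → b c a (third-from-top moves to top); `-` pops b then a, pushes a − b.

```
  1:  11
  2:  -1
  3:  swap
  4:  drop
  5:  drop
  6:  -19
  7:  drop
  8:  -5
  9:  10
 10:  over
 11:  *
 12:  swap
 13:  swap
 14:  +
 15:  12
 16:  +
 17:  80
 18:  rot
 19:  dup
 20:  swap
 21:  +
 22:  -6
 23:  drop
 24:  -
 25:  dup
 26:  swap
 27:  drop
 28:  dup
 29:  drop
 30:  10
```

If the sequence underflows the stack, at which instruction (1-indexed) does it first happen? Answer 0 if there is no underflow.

11    11
-1    11 -1
swap  -1 11
drop  -1
drop  (empty)
-19   -19
drop  (empty)
-5    -5
10    -5 10
over  -5 10 -5
*     -5 -50
swap  -50 -5
swap  -5 -50
+     -55
12    -55 12
+     -43
80    -43 80
rot  — needs 3 operands, stack has 2 → underflow

18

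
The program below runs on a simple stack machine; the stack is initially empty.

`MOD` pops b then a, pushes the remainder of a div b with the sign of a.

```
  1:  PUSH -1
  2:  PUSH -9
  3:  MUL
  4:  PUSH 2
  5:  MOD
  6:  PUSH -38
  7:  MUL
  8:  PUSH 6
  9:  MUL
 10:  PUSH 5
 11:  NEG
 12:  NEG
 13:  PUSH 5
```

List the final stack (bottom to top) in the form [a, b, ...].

PUSH -1  → [-1]
PUSH -9  → [-1, -9]
MUL      → [9]
PUSH 2   → [9, 2]
MOD      → [1]
PUSH -38 → [1, -38]
MUL      → [-38]
PUSH 6   → [-38, 6]
MUL      → [-228]
PUSH 5   → [-228, 5]
NEG      → [-228, -5]
NEG      → [-228, 5]
PUSH 5   → [-228, 5, 5]

[-228, 5, 5]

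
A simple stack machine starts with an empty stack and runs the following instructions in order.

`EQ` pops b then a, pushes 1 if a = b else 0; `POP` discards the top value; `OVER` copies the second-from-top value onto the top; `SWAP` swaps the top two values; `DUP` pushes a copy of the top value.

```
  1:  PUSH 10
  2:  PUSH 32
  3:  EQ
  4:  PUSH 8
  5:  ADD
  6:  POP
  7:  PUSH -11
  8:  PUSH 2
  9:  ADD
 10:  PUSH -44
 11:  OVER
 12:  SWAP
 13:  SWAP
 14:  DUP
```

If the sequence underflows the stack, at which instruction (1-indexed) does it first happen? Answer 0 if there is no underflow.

0

PUSH 10  : 10
PUSH 32  : 10 32
EQ       : 0
PUSH 8   : 0 8
ADD      : 8
POP      : (empty)
PUSH -11 : -11
PUSH 2   : -11 2
ADD      : -9
PUSH -44 : -9 -44
OVER     : -9 -44 -9
SWAP     : -9 -9 -44
SWAP     : -9 -44 -9
DUP      : -9 -44 -9 -9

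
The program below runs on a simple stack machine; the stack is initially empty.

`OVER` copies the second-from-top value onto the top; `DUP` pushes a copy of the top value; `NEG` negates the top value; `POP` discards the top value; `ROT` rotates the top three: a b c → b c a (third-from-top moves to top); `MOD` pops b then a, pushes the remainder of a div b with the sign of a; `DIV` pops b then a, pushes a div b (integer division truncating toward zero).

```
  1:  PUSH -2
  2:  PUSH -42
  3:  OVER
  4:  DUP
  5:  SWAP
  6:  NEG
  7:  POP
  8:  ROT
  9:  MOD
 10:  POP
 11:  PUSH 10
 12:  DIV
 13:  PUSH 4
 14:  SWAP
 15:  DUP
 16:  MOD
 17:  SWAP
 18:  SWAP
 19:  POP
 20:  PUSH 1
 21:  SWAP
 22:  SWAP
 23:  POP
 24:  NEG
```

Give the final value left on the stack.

-4

PUSH -2  → -2
PUSH -42 → -2 -42
OVER     → -2 -42 -2
DUP      → -2 -42 -2 -2
SWAP     → -2 -42 -2 -2
NEG      → -2 -42 -2 2
POP      → -2 -42 -2
ROT      → -42 -2 -2
MOD      → -42 0
POP      → -42
PUSH 10  → -42 10
DIV      → -4
PUSH 4   → -4 4
SWAP     → 4 -4
DUP      → 4 -4 -4
MOD      → 4 0
SWAP     → 0 4
SWAP     → 4 0
POP      → 4
PUSH 1   → 4 1
SWAP     → 1 4
SWAP     → 4 1
POP      → 4
NEG      → -4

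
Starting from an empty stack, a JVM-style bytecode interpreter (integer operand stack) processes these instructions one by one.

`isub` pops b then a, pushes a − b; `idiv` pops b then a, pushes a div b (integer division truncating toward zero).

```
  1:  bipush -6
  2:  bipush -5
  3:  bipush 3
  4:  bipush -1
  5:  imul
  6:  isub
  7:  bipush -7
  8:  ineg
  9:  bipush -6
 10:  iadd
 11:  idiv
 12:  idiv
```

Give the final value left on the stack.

bipush -6 -> [-6]
bipush -5 -> [-6, -5]
bipush 3  -> [-6, -5, 3]
bipush -1 -> [-6, -5, 3, -1]
imul      -> [-6, -5, -3]
isub      -> [-6, -2]
bipush -7 -> [-6, -2, -7]
ineg      -> [-6, -2, 7]
bipush -6 -> [-6, -2, 7, -6]
iadd      -> [-6, -2, 1]
idiv      -> [-6, -2]
idiv      -> [3]

3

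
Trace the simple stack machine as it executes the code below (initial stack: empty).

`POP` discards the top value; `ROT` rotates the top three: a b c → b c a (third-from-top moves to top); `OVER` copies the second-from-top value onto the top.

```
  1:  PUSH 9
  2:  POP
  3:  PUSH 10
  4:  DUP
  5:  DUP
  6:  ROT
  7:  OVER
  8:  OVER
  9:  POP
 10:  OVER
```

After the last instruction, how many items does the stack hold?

5

PUSH 9  -> 9
POP     -> (empty)
PUSH 10 -> 10
DUP     -> 10 10
DUP     -> 10 10 10
ROT     -> 10 10 10
OVER    -> 10 10 10 10
OVER    -> 10 10 10 10 10
POP     -> 10 10 10 10
OVER    -> 10 10 10 10 10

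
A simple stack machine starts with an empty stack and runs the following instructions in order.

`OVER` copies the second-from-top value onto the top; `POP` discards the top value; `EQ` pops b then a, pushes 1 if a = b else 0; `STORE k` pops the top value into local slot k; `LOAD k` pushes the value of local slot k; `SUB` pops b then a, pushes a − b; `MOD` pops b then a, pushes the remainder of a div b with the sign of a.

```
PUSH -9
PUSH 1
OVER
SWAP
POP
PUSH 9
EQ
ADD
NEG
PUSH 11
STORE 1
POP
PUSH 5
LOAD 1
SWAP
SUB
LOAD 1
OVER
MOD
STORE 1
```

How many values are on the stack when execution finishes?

PUSH -9  [-9]
PUSH 1   [-9, 1]
OVER     [-9, 1, -9]
SWAP     [-9, -9, 1]
POP      [-9, -9]
PUSH 9   [-9, -9, 9]
EQ       [-9, 0]
ADD      [-9]
NEG      [9]
PUSH 11  [9, 11]
STORE 1  [9]
POP      []
PUSH 5   [5]
LOAD 1   [5, 11]
SWAP     [11, 5]
SUB      [6]
LOAD 1   [6, 11]
OVER     [6, 11, 6]
MOD      [6, 5]
STORE 1  [6]

1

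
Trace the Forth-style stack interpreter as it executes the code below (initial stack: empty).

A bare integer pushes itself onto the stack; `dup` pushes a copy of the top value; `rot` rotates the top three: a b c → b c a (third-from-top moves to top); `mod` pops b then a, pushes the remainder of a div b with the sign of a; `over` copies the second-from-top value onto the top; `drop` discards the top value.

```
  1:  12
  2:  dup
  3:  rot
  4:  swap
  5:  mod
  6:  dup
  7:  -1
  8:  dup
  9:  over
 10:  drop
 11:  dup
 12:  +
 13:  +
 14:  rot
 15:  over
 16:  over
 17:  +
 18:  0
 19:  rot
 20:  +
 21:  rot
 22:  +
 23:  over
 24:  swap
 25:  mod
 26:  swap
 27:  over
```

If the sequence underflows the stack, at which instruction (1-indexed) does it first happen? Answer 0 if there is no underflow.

3

12  : 12
dup : 12 12
rot  — needs 3 operands, stack has 2 → underflow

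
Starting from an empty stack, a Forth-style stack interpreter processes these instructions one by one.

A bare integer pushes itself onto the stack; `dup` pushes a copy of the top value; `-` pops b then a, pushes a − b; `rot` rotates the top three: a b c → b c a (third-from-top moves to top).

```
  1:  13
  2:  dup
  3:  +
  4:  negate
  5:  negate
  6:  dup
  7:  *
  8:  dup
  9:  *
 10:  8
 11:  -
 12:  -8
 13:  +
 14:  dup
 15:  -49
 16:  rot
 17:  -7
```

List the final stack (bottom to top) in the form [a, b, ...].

[456960, -49, 456960, -7]

13     : [13]
dup    : [13, 13]
+      : [26]
negate : [-26]
negate : [26]
dup    : [26, 26]
*      : [676]
dup    : [676, 676]
*      : [456976]
8      : [456976, 8]
-      : [456968]
-8     : [456968, -8]
+      : [456960]
dup    : [456960, 456960]
-49    : [456960, 456960, -49]
rot    : [456960, -49, 456960]
-7     : [456960, -49, 456960, -7]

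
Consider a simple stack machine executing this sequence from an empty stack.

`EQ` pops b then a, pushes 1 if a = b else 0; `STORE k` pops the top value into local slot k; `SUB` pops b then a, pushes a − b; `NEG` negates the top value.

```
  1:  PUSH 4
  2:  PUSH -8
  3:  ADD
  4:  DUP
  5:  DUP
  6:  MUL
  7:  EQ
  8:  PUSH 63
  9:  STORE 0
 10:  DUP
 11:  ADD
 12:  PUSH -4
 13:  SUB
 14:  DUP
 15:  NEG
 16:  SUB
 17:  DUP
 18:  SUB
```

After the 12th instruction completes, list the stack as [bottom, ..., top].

[0, -4]

PUSH 4  → [4]
PUSH -8 → [4, -8]
ADD     → [-4]
DUP     → [-4, -4]
DUP     → [-4, -4, -4]
MUL     → [-4, 16]
EQ      → [0]
PUSH 63 → [0, 63]
STORE 0 → [0]
DUP     → [0, 0]
ADD     → [0]
PUSH -4 → [0, -4]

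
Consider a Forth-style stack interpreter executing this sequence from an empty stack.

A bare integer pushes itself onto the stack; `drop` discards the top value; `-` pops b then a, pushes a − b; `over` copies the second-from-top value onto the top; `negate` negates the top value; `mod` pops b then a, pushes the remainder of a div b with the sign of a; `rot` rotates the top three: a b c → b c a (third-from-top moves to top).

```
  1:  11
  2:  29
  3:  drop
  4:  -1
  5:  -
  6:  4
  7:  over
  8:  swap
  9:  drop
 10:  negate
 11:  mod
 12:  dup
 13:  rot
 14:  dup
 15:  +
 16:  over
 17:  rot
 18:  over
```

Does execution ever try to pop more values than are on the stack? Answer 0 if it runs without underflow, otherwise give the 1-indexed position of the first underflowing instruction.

13

11     : 11
29     : 11 29
drop   : 11
-1     : 11 -1
-      : 12
4      : 12 4
over   : 12 4 12
swap   : 12 12 4
drop   : 12 12
negate : 12 -12
mod    : 0
dup    : 0 0
rot  — needs 3 operands, stack has 2 → underflow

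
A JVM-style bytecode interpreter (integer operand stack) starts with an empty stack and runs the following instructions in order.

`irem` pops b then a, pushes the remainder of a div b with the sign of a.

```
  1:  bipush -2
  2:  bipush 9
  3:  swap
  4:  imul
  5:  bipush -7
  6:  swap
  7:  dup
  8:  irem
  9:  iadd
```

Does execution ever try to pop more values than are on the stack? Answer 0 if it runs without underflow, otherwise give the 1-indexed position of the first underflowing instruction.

bipush -2 → -2
bipush 9  → -2 9
swap      → 9 -2
imul      → -18
bipush -7 → -18 -7
swap      → -7 -18
dup       → -7 -18 -18
irem      → -7 0
iadd      → -7

0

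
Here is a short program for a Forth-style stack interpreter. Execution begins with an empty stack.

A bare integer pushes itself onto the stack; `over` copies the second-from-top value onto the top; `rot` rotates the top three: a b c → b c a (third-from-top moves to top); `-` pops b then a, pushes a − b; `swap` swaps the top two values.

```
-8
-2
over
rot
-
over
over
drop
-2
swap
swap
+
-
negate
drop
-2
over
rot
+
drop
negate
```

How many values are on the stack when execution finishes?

1

-8     : -8
-2     : -8 -2
over   : -8 -2 -8
rot    : -2 -8 -8
-      : -2 0
over   : -2 0 -2
over   : -2 0 -2 0
drop   : -2 0 -2
-2     : -2 0 -2 -2
swap   : -2 0 -2 -2
swap   : -2 0 -2 -2
+      : -2 0 -4
-      : -2 4
negate : -2 -4
drop   : -2
-2     : -2 -2
over   : -2 -2 -2
rot    : -2 -2 -2
+      : -2 -4
drop   : -2
negate : 2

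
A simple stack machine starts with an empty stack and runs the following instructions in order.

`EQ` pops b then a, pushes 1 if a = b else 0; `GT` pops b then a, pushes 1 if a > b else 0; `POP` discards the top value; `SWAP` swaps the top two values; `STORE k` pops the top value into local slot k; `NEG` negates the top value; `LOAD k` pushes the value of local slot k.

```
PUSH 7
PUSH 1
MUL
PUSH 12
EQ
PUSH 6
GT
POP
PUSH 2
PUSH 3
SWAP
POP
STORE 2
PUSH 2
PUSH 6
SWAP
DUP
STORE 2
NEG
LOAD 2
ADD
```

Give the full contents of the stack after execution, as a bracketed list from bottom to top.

[6, 0]

PUSH 7  : 7
PUSH 1  : 7 1
MUL     : 7
PUSH 12 : 7 12
EQ      : 0
PUSH 6  : 0 6
GT      : 0
POP     : (empty)
PUSH 2  : 2
PUSH 3  : 2 3
SWAP    : 3 2
POP     : 3
STORE 2 : (empty)
PUSH 2  : 2
PUSH 6  : 2 6
SWAP    : 6 2
DUP     : 6 2 2
STORE 2 : 6 2
NEG     : 6 -2
LOAD 2  : 6 -2 2
ADD     : 6 0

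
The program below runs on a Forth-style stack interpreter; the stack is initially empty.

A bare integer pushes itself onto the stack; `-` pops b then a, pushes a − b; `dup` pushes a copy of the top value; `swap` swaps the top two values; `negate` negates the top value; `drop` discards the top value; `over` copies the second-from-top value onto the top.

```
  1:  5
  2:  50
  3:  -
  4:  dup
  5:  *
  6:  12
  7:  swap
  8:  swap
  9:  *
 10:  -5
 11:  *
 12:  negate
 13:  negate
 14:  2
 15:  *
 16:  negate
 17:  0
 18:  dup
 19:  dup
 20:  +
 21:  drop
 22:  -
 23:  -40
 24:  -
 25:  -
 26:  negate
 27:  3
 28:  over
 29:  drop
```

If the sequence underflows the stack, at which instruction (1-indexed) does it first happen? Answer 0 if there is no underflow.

5       [5]
50      [5, 50]
-       [-45]
dup     [-45, -45]
*       [2025]
12      [2025, 12]
swap    [12, 2025]
swap    [2025, 12]
*       [24300]
-5      [24300, -5]
*       [-121500]
negate  [121500]
negate  [-121500]
2       [-121500, 2]
*       [-243000]
negate  [243000]
0       [243000, 0]
dup     [243000, 0, 0]
dup     [243000, 0, 0, 0]
+       [243000, 0, 0]
drop    [243000, 0]
-       [243000]
-40     [243000, -40]
-       [243040]
-  — needs 2 operands, stack has 1 → underflow

25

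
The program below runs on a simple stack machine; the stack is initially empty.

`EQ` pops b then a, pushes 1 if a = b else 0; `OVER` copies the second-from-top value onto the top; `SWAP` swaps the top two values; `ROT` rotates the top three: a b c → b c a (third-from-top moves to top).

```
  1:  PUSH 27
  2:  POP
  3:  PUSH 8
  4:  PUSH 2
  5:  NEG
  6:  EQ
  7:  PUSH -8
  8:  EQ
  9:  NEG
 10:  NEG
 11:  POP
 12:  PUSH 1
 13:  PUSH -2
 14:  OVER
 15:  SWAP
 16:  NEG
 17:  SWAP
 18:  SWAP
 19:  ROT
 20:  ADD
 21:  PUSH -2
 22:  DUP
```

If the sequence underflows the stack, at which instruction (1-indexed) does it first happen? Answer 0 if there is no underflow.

0

PUSH 27 -> [27]
POP     -> []
PUSH 8  -> [8]
PUSH 2  -> [8, 2]
NEG     -> [8, -2]
EQ      -> [0]
PUSH -8 -> [0, -8]
EQ      -> [0]
NEG     -> [0]
NEG     -> [0]
POP     -> []
PUSH 1  -> [1]
PUSH -2 -> [1, -2]
OVER    -> [1, -2, 1]
SWAP    -> [1, 1, -2]
NEG     -> [1, 1, 2]
SWAP    -> [1, 2, 1]
SWAP    -> [1, 1, 2]
ROT     -> [1, 2, 1]
ADD     -> [1, 3]
PUSH -2 -> [1, 3, -2]
DUP     -> [1, 3, -2, -2]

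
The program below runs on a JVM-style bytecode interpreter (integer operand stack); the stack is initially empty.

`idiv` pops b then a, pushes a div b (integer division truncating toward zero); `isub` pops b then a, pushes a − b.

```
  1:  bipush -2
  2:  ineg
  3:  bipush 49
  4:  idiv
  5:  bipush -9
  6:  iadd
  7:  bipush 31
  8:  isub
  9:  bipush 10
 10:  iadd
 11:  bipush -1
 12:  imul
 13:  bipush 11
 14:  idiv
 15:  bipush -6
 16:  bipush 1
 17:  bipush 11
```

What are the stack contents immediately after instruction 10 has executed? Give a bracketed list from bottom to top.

[-30]

bipush -2 : [-2]
ineg      : [2]
bipush 49 : [2, 49]
idiv      : [0]
bipush -9 : [0, -9]
iadd      : [-9]
bipush 31 : [-9, 31]
isub      : [-40]
bipush 10 : [-40, 10]
iadd      : [-30]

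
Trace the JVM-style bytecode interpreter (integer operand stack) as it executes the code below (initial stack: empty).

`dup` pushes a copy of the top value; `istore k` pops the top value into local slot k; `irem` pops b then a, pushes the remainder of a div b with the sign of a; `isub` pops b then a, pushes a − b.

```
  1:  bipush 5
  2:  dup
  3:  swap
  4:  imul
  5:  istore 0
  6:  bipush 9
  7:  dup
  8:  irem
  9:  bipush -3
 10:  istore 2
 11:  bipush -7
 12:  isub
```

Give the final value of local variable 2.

-3

bipush 5  : 5
dup       : 5 5
swap      : 5 5
imul      : 25
istore 0  : (empty)
bipush 9  : 9
dup       : 9 9
irem      : 0
bipush -3 : 0 -3
istore 2  : 0
bipush -7 : 0 -7
isub      : 7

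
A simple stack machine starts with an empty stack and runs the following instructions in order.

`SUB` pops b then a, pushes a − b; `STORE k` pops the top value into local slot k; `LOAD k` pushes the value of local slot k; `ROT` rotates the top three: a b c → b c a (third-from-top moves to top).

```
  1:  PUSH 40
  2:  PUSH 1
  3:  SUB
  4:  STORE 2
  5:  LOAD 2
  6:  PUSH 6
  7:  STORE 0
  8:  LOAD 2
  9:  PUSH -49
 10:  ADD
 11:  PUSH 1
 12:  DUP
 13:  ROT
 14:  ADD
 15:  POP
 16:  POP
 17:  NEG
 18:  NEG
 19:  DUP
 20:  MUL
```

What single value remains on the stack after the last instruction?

PUSH 40  → 40
PUSH 1   → 40 1
SUB      → 39
STORE 2  → (empty)
LOAD 2   → 39
PUSH 6   → 39 6
STORE 0  → 39
LOAD 2   → 39 39
PUSH -49 → 39 39 -49
ADD      → 39 -10
PUSH 1   → 39 -10 1
DUP      → 39 -10 1 1
ROT      → 39 1 1 -10
ADD      → 39 1 -9
POP      → 39 1
POP      → 39
NEG      → -39
NEG      → 39
DUP      → 39 39
MUL      → 1521

1521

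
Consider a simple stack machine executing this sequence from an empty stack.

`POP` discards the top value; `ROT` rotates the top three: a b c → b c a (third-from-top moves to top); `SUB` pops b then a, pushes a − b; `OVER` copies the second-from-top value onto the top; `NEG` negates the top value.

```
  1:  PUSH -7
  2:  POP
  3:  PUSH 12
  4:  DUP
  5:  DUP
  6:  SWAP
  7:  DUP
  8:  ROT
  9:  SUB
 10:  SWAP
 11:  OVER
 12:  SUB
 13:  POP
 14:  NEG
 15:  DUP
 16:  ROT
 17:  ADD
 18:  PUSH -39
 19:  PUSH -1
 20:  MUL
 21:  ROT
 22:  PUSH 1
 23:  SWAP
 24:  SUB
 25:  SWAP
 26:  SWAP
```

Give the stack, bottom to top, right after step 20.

PUSH -7  -> -7
POP      -> (empty)
PUSH 12  -> 12
DUP      -> 12 12
DUP      -> 12 12 12
SWAP     -> 12 12 12
DUP      -> 12 12 12 12
ROT      -> 12 12 12 12
SUB      -> 12 12 0
SWAP     -> 12 0 12
OVER     -> 12 0 12 0
SUB      -> 12 0 12
POP      -> 12 0
NEG      -> 12 0
DUP      -> 12 0 0
ROT      -> 0 0 12
ADD      -> 0 12
PUSH -39 -> 0 12 -39
PUSH -1  -> 0 12 -39 -1
MUL      -> 0 12 39

[0, 12, 39]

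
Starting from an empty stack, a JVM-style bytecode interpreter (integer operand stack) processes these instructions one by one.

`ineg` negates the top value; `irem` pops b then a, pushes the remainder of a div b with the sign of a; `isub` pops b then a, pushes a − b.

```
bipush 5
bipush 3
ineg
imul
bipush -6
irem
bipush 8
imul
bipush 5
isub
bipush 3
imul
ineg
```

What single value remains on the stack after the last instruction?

87

bipush 5  → [5]
bipush 3  → [5, 3]
ineg      → [5, -3]
imul      → [-15]
bipush -6 → [-15, -6]
irem      → [-3]
bipush 8  → [-3, 8]
imul      → [-24]
bipush 5  → [-24, 5]
isub      → [-29]
bipush 3  → [-29, 3]
imul      → [-87]
ineg      → [87]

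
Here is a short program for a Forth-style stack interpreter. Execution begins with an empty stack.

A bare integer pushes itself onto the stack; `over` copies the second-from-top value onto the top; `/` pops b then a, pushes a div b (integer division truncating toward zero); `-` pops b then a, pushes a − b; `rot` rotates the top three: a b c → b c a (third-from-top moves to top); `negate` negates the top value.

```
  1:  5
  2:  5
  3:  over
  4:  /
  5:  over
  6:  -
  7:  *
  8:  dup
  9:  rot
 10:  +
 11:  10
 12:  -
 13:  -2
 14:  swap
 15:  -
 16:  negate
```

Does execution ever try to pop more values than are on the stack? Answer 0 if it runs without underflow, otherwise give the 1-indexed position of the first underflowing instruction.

9

5    : [5]
5    : [5, 5]
over : [5, 5, 5]
/    : [5, 1]
over : [5, 1, 5]
-    : [5, -4]
*    : [-20]
dup  : [-20, -20]
rot  — needs 3 operands, stack has 2 → underflow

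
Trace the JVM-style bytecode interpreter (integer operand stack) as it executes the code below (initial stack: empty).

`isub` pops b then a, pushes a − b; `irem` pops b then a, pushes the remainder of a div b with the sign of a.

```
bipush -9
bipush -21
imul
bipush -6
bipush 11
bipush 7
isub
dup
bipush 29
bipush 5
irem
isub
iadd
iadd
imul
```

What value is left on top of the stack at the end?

bipush -9   [-9]
bipush -21  [-9, -21]
imul        [189]
bipush -6   [189, -6]
bipush 11   [189, -6, 11]
bipush 7    [189, -6, 11, 7]
isub        [189, -6, 4]
dup         [189, -6, 4, 4]
bipush 29   [189, -6, 4, 4, 29]
bipush 5    [189, -6, 4, 4, 29, 5]
irem        [189, -6, 4, 4, 4]
isub        [189, -6, 4, 0]
iadd        [189, -6, 4]
iadd        [189, -2]
imul        [-378]

-378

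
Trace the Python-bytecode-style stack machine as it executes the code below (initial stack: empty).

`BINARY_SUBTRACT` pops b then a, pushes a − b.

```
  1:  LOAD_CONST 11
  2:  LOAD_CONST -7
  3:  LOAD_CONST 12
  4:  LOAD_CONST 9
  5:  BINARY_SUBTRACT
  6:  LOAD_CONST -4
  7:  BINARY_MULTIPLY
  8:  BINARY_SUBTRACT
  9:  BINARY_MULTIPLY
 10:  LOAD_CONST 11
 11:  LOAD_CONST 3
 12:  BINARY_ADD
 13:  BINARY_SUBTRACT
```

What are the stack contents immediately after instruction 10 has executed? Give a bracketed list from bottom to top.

LOAD_CONST 11   : 11
LOAD_CONST -7   : 11 -7
LOAD_CONST 12   : 11 -7 12
LOAD_CONST 9    : 11 -7 12 9
BINARY_SUBTRACT : 11 -7 3
LOAD_CONST -4   : 11 -7 3 -4
BINARY_MULTIPLY : 11 -7 -12
BINARY_SUBTRACT : 11 5
BINARY_MULTIPLY : 55
LOAD_CONST 11   : 55 11

[55, 11]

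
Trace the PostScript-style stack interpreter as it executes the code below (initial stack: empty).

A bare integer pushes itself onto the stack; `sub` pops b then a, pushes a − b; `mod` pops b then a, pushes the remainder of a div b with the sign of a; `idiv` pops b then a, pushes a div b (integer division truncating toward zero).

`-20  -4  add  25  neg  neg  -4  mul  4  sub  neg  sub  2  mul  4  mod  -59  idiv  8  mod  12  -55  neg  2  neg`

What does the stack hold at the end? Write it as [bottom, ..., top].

-20  : [-20]
-4   : [-20, -4]
add  : [-24]
25   : [-24, 25]
neg  : [-24, -25]
neg  : [-24, 25]
-4   : [-24, 25, -4]
mul  : [-24, -100]
4    : [-24, -100, 4]
sub  : [-24, -104]
neg  : [-24, 104]
sub  : [-128]
2    : [-128, 2]
mul  : [-256]
4    : [-256, 4]
mod  : [0]
-59  : [0, -59]
idiv : [0]
8    : [0, 8]
mod  : [0]
12   : [0, 12]
-55  : [0, 12, -55]
neg  : [0, 12, 55]
2    : [0, 12, 55, 2]
neg  : [0, 12, 55, -2]

[0, 12, 55, -2]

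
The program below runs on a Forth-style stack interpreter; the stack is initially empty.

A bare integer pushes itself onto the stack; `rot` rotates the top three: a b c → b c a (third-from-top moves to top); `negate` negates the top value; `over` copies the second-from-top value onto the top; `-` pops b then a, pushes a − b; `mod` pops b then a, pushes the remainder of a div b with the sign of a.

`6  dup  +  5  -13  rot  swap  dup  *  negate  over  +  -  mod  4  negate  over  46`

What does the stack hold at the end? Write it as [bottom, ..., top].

[5, -4, 5, 46]

6      -> 6
dup    -> 6 6
+      -> 12
5      -> 12 5
-13    -> 12 5 -13
rot    -> 5 -13 12
swap   -> 5 12 -13
dup    -> 5 12 -13 -13
*      -> 5 12 169
negate -> 5 12 -169
over   -> 5 12 -169 12
+      -> 5 12 -157
-      -> 5 169
mod    -> 5
4      -> 5 4
negate -> 5 -4
over   -> 5 -4 5
46     -> 5 -4 5 46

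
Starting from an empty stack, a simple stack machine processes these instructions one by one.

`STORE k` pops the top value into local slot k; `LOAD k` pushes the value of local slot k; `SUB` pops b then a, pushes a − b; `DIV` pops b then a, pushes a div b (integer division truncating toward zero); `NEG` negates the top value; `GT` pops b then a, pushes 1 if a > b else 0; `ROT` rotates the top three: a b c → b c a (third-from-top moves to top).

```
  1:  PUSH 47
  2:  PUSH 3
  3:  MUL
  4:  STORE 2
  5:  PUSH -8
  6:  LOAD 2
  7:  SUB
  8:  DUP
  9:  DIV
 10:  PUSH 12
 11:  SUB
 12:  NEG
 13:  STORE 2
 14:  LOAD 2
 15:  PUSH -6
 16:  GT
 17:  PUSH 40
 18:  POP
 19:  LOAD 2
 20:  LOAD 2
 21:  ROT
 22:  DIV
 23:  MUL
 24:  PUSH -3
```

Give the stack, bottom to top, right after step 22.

[11, 11]

PUSH 47 → 47
PUSH 3  → 47 3
MUL     → 141
STORE 2 → (empty)
PUSH -8 → -8
LOAD 2  → -8 141
SUB     → -149
DUP     → -149 -149
DIV     → 1
PUSH 12 → 1 12
SUB     → -11
NEG     → 11
STORE 2 → (empty)
LOAD 2  → 11
PUSH -6 → 11 -6
GT      → 1
PUSH 40 → 1 40
POP     → 1
LOAD 2  → 1 11
LOAD 2  → 1 11 11
ROT     → 11 11 1
DIV     → 11 11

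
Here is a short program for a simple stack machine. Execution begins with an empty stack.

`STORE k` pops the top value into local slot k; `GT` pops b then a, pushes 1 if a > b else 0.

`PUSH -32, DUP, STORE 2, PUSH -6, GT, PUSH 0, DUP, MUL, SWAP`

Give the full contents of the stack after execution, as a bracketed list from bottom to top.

[0, 0]

PUSH -32  -32
DUP       -32 -32
STORE 2   -32
PUSH -6   -32 -6
GT        0
PUSH 0    0 0
DUP       0 0 0
MUL       0 0
SWAP      0 0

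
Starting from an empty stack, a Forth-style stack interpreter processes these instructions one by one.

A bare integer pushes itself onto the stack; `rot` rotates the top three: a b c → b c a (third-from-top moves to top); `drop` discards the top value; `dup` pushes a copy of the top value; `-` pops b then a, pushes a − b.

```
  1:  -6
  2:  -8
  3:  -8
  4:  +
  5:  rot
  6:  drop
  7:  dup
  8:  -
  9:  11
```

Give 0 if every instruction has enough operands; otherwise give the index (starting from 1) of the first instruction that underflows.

-6 : [-6]
-8 : [-6, -8]
-8 : [-6, -8, -8]
+  : [-6, -16]
rot  — needs 3 operands, stack has 2 → underflow

5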